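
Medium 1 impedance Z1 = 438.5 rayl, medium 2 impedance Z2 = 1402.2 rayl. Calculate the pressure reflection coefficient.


Given values:
  Z1 = 438.5 rayl, Z2 = 1402.2 rayl
Formula: R = (Z2 - Z1) / (Z2 + Z1)
Numerator: Z2 - Z1 = 1402.2 - 438.5 = 963.7
Denominator: Z2 + Z1 = 1402.2 + 438.5 = 1840.7
R = 963.7 / 1840.7 = 0.5236

0.5236


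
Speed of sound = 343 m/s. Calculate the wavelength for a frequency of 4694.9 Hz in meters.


Given values:
  c = 343 m/s, f = 4694.9 Hz
Formula: lambda = c / f
lambda = 343 / 4694.9
lambda = 0.0731

0.0731 m


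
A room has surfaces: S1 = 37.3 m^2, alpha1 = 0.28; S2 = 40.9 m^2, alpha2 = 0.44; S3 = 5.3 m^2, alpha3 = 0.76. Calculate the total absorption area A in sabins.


Given surfaces:
  Surface 1: 37.3 * 0.28 = 10.444
  Surface 2: 40.9 * 0.44 = 17.996
  Surface 3: 5.3 * 0.76 = 4.028
Formula: A = sum(Si * alpha_i)
A = 10.444 + 17.996 + 4.028
A = 32.47

32.47 sabins


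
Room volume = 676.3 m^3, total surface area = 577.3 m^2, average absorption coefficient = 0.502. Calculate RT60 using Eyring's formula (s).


Given values:
  V = 676.3 m^3, S = 577.3 m^2, alpha = 0.502
Formula: RT60 = 0.161 * V / (-S * ln(1 - alpha))
Compute ln(1 - 0.502) = ln(0.498) = -0.697155
Denominator: -577.3 * -0.697155 = 402.4676
Numerator: 0.161 * 676.3 = 108.8843
RT60 = 108.8843 / 402.4676 = 0.271

0.271 s


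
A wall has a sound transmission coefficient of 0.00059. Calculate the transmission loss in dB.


Given values:
  tau = 0.00059
Formula: TL = 10 * log10(1 / tau)
Compute 1 / tau = 1 / 0.00059 = 1694.9153
Compute log10(1694.9153) = 3.229148
TL = 10 * 3.229148 = 32.29

32.29 dB


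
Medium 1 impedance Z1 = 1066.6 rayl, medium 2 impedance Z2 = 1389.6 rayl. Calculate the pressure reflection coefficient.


Given values:
  Z1 = 1066.6 rayl, Z2 = 1389.6 rayl
Formula: R = (Z2 - Z1) / (Z2 + Z1)
Numerator: Z2 - Z1 = 1389.6 - 1066.6 = 323.0
Denominator: Z2 + Z1 = 1389.6 + 1066.6 = 2456.2
R = 323.0 / 2456.2 = 0.1315

0.1315


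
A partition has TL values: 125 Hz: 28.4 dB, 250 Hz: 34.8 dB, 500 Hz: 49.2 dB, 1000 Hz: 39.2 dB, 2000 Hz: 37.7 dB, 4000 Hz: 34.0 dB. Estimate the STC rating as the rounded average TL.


Given TL values at each frequency:
  125 Hz: 28.4 dB
  250 Hz: 34.8 dB
  500 Hz: 49.2 dB
  1000 Hz: 39.2 dB
  2000 Hz: 37.7 dB
  4000 Hz: 34.0 dB
Formula: STC ~ round(average of TL values)
Sum = 28.4 + 34.8 + 49.2 + 39.2 + 37.7 + 34.0 = 223.3
Average = 223.3 / 6 = 37.22
Rounded: 37

37


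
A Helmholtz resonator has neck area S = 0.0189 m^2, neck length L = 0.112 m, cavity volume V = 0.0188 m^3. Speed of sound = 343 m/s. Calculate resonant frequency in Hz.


Given values:
  S = 0.0189 m^2, L = 0.112 m, V = 0.0188 m^3, c = 343 m/s
Formula: f = (c / (2*pi)) * sqrt(S / (V * L))
Compute V * L = 0.0188 * 0.112 = 0.0021056
Compute S / (V * L) = 0.0189 / 0.0021056 = 8.9761
Compute sqrt(8.9761) = 2.996014
Compute c / (2*pi) = 343 / 6.283185 = 54.590148
f = 54.590148 * 2.996014 = 163.55

163.55 Hz


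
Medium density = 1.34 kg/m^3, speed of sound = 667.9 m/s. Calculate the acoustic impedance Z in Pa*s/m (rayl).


Given values:
  rho = 1.34 kg/m^3
  c = 667.9 m/s
Formula: Z = rho * c
Z = 1.34 * 667.9
Z = 894.99

894.99 rayl


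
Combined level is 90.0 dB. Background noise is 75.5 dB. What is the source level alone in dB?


Given values:
  L_total = 90.0 dB, L_bg = 75.5 dB
Formula: L_source = 10 * log10(10^(L_total/10) - 10^(L_bg/10))
Convert to linear:
  10^(90.0/10) = 1000000000.0
  10^(75.5/10) = 35481338.9234
Difference: 1000000000.0 - 35481338.9234 = 964518661.0766
L_source = 10 * log10(964518661.0766) = 89.84

89.84 dB


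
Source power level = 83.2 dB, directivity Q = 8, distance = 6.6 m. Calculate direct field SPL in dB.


Given values:
  Lw = 83.2 dB, Q = 8, r = 6.6 m
Formula: SPL = Lw + 10 * log10(Q / (4 * pi * r^2))
Compute 4 * pi * r^2 = 4 * pi * 6.6^2 = 547.3911
Compute Q / denom = 8 / 547.3911 = 0.01461478
Compute 10 * log10(0.01461478) = -18.3521
SPL = 83.2 + (-18.3521) = 64.85

64.85 dB


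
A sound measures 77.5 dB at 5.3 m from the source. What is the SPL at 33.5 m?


Given values:
  SPL1 = 77.5 dB, r1 = 5.3 m, r2 = 33.5 m
Formula: SPL2 = SPL1 - 20 * log10(r2 / r1)
Compute ratio: r2 / r1 = 33.5 / 5.3 = 6.3208
Compute log10: log10(6.3208) = 0.800772
Compute drop: 20 * 0.800772 = 16.0154
SPL2 = 77.5 - 16.0154 = 61.48

61.48 dB


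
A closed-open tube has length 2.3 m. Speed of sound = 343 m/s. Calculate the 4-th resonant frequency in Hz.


Given values:
  Tube type: closed-open, L = 2.3 m, c = 343 m/s, n = 4
Formula: f_n = (2n - 1) * c / (4 * L)
Compute 2n - 1 = 2*4 - 1 = 7
Compute 4 * L = 4 * 2.3 = 9.2
f = 7 * 343 / 9.2
f = 260.98

260.98 Hz


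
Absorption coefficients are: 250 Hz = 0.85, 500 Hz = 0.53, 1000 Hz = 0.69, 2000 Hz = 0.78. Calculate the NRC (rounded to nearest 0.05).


Given values:
  a_250 = 0.85, a_500 = 0.53
  a_1000 = 0.69, a_2000 = 0.78
Formula: NRC = (a250 + a500 + a1000 + a2000) / 4
Sum = 0.85 + 0.53 + 0.69 + 0.78 = 2.85
NRC = 2.85 / 4 = 0.7125
Rounded to nearest 0.05: 0.7

0.7


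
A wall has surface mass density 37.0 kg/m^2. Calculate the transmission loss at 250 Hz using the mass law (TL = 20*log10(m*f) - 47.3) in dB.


Given values:
  m = 37.0 kg/m^2, f = 250 Hz
Formula: TL = 20 * log10(m * f) - 47.3
Compute m * f = 37.0 * 250 = 9250.0
Compute log10(9250.0) = 3.966142
Compute 20 * 3.966142 = 79.3228
TL = 79.3228 - 47.3 = 32.02

32.02 dB


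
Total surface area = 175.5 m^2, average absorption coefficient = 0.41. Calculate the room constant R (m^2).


Given values:
  S = 175.5 m^2, alpha = 0.41
Formula: R = S * alpha / (1 - alpha)
Numerator: 175.5 * 0.41 = 71.955
Denominator: 1 - 0.41 = 0.59
R = 71.955 / 0.59 = 121.96

121.96 m^2


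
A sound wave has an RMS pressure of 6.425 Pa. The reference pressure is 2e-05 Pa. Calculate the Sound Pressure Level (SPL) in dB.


Given values:
  p = 6.425 Pa
  p_ref = 2e-05 Pa
Formula: SPL = 20 * log10(p / p_ref)
Compute ratio: p / p_ref = 6.425 / 2e-05 = 321250
Compute log10: log10(321250) = 5.506843
Multiply: SPL = 20 * 5.506843 = 110.14

110.14 dB


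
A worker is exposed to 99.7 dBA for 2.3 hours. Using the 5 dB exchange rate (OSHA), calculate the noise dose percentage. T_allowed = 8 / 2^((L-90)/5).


Given values:
  L = 99.7 dBA, T = 2.3 hours
Formula: T_allowed = 8 / 2^((L - 90) / 5)
Compute exponent: (99.7 - 90) / 5 = 1.94
Compute 2^(1.94) = 3.837056
T_allowed = 8 / 3.837056 = 2.084932 hours
Dose = (T / T_allowed) * 100
Dose = (2.3 / 2.084932) * 100 = 110.32

110.32 %


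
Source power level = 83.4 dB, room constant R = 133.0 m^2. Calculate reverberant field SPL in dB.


Given values:
  Lw = 83.4 dB, R = 133.0 m^2
Formula: SPL = Lw + 10 * log10(4 / R)
Compute 4 / R = 4 / 133.0 = 0.030075
Compute 10 * log10(0.030075) = -15.2179
SPL = 83.4 + (-15.2179) = 68.18

68.18 dB


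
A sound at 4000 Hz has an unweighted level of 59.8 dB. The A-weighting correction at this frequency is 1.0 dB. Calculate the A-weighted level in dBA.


Given values:
  SPL = 59.8 dB
  A-weighting at 4000 Hz = 1.0 dB
Formula: L_A = SPL + A_weight
L_A = 59.8 + (1.0)
L_A = 60.8

60.8 dBA


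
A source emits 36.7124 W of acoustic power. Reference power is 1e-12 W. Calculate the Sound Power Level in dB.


Given values:
  W = 36.7124 W
  W_ref = 1e-12 W
Formula: SWL = 10 * log10(W / W_ref)
Compute ratio: W / W_ref = 36712400000000
Compute log10: log10(36712400000000) = 13.564813
Multiply: SWL = 10 * 13.564813 = 135.65

135.65 dB


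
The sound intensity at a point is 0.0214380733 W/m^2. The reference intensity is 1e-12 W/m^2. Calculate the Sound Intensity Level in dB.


Given values:
  I = 0.0214380733 W/m^2
  I_ref = 1e-12 W/m^2
Formula: SIL = 10 * log10(I / I_ref)
Compute ratio: I / I_ref = 21438073300
Compute log10: log10(21438073300) = 10.331186
Multiply: SIL = 10 * 10.331186 = 103.31

103.31 dB


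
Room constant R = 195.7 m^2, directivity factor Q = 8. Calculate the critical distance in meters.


Given values:
  R = 195.7 m^2, Q = 8
Formula: d_c = 0.141 * sqrt(Q * R)
Compute Q * R = 8 * 195.7 = 1565.6
Compute sqrt(1565.6) = 39.5677
d_c = 0.141 * 39.5677 = 5.579

5.579 m


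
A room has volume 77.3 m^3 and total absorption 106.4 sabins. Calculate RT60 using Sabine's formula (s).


Given values:
  V = 77.3 m^3
  A = 106.4 sabins
Formula: RT60 = 0.161 * V / A
Numerator: 0.161 * 77.3 = 12.4453
RT60 = 12.4453 / 106.4 = 0.117

0.117 s


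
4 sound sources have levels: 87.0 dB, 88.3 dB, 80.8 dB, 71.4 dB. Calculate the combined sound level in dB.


Formula: L_total = 10 * log10( sum(10^(Li/10)) )
  Source 1: 10^(87.0/10) = 501187233.6273
  Source 2: 10^(88.3/10) = 676082975.392
  Source 3: 10^(80.8/10) = 120226443.4617
  Source 4: 10^(71.4/10) = 13803842.646
Sum of linear values = 1311300495.127
L_total = 10 * log10(1311300495.127) = 91.18

91.18 dB


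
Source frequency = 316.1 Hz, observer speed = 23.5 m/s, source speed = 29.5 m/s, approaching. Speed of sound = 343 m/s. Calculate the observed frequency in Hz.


Given values:
  f_s = 316.1 Hz, v_o = 23.5 m/s, v_s = 29.5 m/s
  Direction: approaching
Formula: f_o = f_s * (c + v_o) / (c - v_s)
Numerator: c + v_o = 343 + 23.5 = 366.5
Denominator: c - v_s = 343 - 29.5 = 313.5
f_o = 316.1 * 366.5 / 313.5 = 369.54

369.54 Hz


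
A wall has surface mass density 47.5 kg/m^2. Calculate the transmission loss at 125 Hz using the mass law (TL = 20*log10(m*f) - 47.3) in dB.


Given values:
  m = 47.5 kg/m^2, f = 125 Hz
Formula: TL = 20 * log10(m * f) - 47.3
Compute m * f = 47.5 * 125 = 5937.5
Compute log10(5937.5) = 3.773604
Compute 20 * 3.773604 = 75.4721
TL = 75.4721 - 47.3 = 28.17

28.17 dB


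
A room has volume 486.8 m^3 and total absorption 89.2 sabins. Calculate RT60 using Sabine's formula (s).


Given values:
  V = 486.8 m^3
  A = 89.2 sabins
Formula: RT60 = 0.161 * V / A
Numerator: 0.161 * 486.8 = 78.3748
RT60 = 78.3748 / 89.2 = 0.879

0.879 s


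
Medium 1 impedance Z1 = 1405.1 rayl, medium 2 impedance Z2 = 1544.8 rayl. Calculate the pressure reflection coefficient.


Given values:
  Z1 = 1405.1 rayl, Z2 = 1544.8 rayl
Formula: R = (Z2 - Z1) / (Z2 + Z1)
Numerator: Z2 - Z1 = 1544.8 - 1405.1 = 139.7
Denominator: Z2 + Z1 = 1544.8 + 1405.1 = 2949.9
R = 139.7 / 2949.9 = 0.0474

0.0474


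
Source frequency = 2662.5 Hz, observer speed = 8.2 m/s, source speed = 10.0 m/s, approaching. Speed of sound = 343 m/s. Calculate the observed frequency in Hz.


Given values:
  f_s = 2662.5 Hz, v_o = 8.2 m/s, v_s = 10.0 m/s
  Direction: approaching
Formula: f_o = f_s * (c + v_o) / (c - v_s)
Numerator: c + v_o = 343 + 8.2 = 351.2
Denominator: c - v_s = 343 - 10.0 = 333.0
f_o = 2662.5 * 351.2 / 333.0 = 2808.02

2808.02 Hz


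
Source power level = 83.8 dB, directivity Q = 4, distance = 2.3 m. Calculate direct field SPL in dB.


Given values:
  Lw = 83.8 dB, Q = 4, r = 2.3 m
Formula: SPL = Lw + 10 * log10(Q / (4 * pi * r^2))
Compute 4 * pi * r^2 = 4 * pi * 2.3^2 = 66.4761
Compute Q / denom = 4 / 66.4761 = 0.060172
Compute 10 * log10(0.060172) = -12.2061
SPL = 83.8 + (-12.2061) = 71.59

71.59 dB


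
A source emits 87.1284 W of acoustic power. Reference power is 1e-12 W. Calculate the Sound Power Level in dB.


Given values:
  W = 87.1284 W
  W_ref = 1e-12 W
Formula: SWL = 10 * log10(W / W_ref)
Compute ratio: W / W_ref = 87128400000000
Compute log10: log10(87128400000000) = 13.94016
Multiply: SWL = 10 * 13.94016 = 139.4

139.4 dB


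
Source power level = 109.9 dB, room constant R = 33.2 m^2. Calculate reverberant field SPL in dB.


Given values:
  Lw = 109.9 dB, R = 33.2 m^2
Formula: SPL = Lw + 10 * log10(4 / R)
Compute 4 / R = 4 / 33.2 = 0.120482
Compute 10 * log10(0.120482) = -9.1908
SPL = 109.9 + (-9.1908) = 100.71

100.71 dB


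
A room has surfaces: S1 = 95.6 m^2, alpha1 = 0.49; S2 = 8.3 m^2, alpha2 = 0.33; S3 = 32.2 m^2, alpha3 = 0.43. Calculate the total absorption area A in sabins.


Given surfaces:
  Surface 1: 95.6 * 0.49 = 46.844
  Surface 2: 8.3 * 0.33 = 2.739
  Surface 3: 32.2 * 0.43 = 13.846
Formula: A = sum(Si * alpha_i)
A = 46.844 + 2.739 + 13.846
A = 63.43

63.43 sabins


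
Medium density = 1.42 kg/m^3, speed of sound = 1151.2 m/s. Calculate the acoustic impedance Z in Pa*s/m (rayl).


Given values:
  rho = 1.42 kg/m^3
  c = 1151.2 m/s
Formula: Z = rho * c
Z = 1.42 * 1151.2
Z = 1634.7

1634.7 rayl


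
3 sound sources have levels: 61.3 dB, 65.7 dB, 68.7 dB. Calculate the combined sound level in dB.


Formula: L_total = 10 * log10( sum(10^(Li/10)) )
  Source 1: 10^(61.3/10) = 1348962.8826
  Source 2: 10^(65.7/10) = 3715352.291
  Source 3: 10^(68.7/10) = 7413102.413
Sum of linear values = 12477417.5866
L_total = 10 * log10(12477417.5866) = 70.96

70.96 dB


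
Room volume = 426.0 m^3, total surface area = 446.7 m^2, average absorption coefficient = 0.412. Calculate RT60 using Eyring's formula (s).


Given values:
  V = 426.0 m^3, S = 446.7 m^2, alpha = 0.412
Formula: RT60 = 0.161 * V / (-S * ln(1 - alpha))
Compute ln(1 - 0.412) = ln(0.588) = -0.531028
Denominator: -446.7 * -0.531028 = 237.2102
Numerator: 0.161 * 426.0 = 68.586
RT60 = 68.586 / 237.2102 = 0.289

0.289 s


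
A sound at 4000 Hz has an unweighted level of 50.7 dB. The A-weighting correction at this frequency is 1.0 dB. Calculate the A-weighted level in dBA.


Given values:
  SPL = 50.7 dB
  A-weighting at 4000 Hz = 1.0 dB
Formula: L_A = SPL + A_weight
L_A = 50.7 + (1.0)
L_A = 51.7

51.7 dBA


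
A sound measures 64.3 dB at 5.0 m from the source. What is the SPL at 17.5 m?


Given values:
  SPL1 = 64.3 dB, r1 = 5.0 m, r2 = 17.5 m
Formula: SPL2 = SPL1 - 20 * log10(r2 / r1)
Compute ratio: r2 / r1 = 17.5 / 5.0 = 3.5
Compute log10: log10(3.5) = 0.544068
Compute drop: 20 * 0.544068 = 10.8814
SPL2 = 64.3 - 10.8814 = 53.42

53.42 dB


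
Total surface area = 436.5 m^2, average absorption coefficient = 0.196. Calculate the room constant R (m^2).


Given values:
  S = 436.5 m^2, alpha = 0.196
Formula: R = S * alpha / (1 - alpha)
Numerator: 436.5 * 0.196 = 85.554
Denominator: 1 - 0.196 = 0.804
R = 85.554 / 0.804 = 106.41

106.41 m^2


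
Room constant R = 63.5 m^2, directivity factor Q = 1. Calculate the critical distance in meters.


Given values:
  R = 63.5 m^2, Q = 1
Formula: d_c = 0.141 * sqrt(Q * R)
Compute Q * R = 1 * 63.5 = 63.5
Compute sqrt(63.5) = 7.9687
d_c = 0.141 * 7.9687 = 1.124

1.124 m


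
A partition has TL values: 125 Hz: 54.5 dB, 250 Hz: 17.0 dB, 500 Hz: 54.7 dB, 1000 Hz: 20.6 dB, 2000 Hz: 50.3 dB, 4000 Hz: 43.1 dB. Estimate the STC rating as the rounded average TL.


Given TL values at each frequency:
  125 Hz: 54.5 dB
  250 Hz: 17.0 dB
  500 Hz: 54.7 dB
  1000 Hz: 20.6 dB
  2000 Hz: 50.3 dB
  4000 Hz: 43.1 dB
Formula: STC ~ round(average of TL values)
Sum = 54.5 + 17.0 + 54.7 + 20.6 + 50.3 + 43.1 = 240.2
Average = 240.2 / 6 = 40.03
Rounded: 40

40


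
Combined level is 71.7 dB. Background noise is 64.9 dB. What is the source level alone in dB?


Given values:
  L_total = 71.7 dB, L_bg = 64.9 dB
Formula: L_source = 10 * log10(10^(L_total/10) - 10^(L_bg/10))
Convert to linear:
  10^(71.7/10) = 14791083.8817
  10^(64.9/10) = 3090295.4325
Difference: 14791083.8817 - 3090295.4325 = 11700788.4492
L_source = 10 * log10(11700788.4492) = 70.68

70.68 dB


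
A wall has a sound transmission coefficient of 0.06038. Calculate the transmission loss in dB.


Given values:
  tau = 0.06038
Formula: TL = 10 * log10(1 / tau)
Compute 1 / tau = 1 / 0.06038 = 16.5618
Compute log10(16.5618) = 1.219108
TL = 10 * 1.219108 = 12.19

12.19 dB


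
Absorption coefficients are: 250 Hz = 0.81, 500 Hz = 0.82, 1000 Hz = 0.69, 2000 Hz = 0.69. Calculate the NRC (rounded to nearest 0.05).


Given values:
  a_250 = 0.81, a_500 = 0.82
  a_1000 = 0.69, a_2000 = 0.69
Formula: NRC = (a250 + a500 + a1000 + a2000) / 4
Sum = 0.81 + 0.82 + 0.69 + 0.69 = 3.01
NRC = 3.01 / 4 = 0.7525
Rounded to nearest 0.05: 0.75

0.75


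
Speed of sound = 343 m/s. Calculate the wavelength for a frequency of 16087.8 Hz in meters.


Given values:
  c = 343 m/s, f = 16087.8 Hz
Formula: lambda = c / f
lambda = 343 / 16087.8
lambda = 0.0213

0.0213 m


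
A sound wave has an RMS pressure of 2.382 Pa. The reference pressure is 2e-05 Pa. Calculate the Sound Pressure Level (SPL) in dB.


Given values:
  p = 2.382 Pa
  p_ref = 2e-05 Pa
Formula: SPL = 20 * log10(p / p_ref)
Compute ratio: p / p_ref = 2.382 / 2e-05 = 119100
Compute log10: log10(119100) = 5.075912
Multiply: SPL = 20 * 5.075912 = 101.52

101.52 dB


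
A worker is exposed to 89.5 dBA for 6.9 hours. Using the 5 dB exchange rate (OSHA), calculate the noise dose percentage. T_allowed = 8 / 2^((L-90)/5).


Given values:
  L = 89.5 dBA, T = 6.9 hours
Formula: T_allowed = 8 / 2^((L - 90) / 5)
Compute exponent: (89.5 - 90) / 5 = -0.1
Compute 2^(-0.1) = 0.933033
T_allowed = 8 / 0.933033 = 8.574188 hours
Dose = (T / T_allowed) * 100
Dose = (6.9 / 8.574188) * 100 = 80.47

80.47 %


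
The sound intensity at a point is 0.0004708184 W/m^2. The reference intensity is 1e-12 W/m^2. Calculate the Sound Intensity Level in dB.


Given values:
  I = 0.0004708184 W/m^2
  I_ref = 1e-12 W/m^2
Formula: SIL = 10 * log10(I / I_ref)
Compute ratio: I / I_ref = 470818400
Compute log10: log10(470818400) = 8.672853
Multiply: SIL = 10 * 8.672853 = 86.73

86.73 dB


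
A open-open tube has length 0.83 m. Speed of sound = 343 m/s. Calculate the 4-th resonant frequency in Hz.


Given values:
  Tube type: open-open, L = 0.83 m, c = 343 m/s, n = 4
Formula: f_n = n * c / (2 * L)
Compute 2 * L = 2 * 0.83 = 1.66
f = 4 * 343 / 1.66
f = 826.51

826.51 Hz


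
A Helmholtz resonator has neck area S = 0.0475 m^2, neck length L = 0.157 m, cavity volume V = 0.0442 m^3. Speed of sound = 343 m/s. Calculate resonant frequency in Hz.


Given values:
  S = 0.0475 m^2, L = 0.157 m, V = 0.0442 m^3, c = 343 m/s
Formula: f = (c / (2*pi)) * sqrt(S / (V * L))
Compute V * L = 0.0442 * 0.157 = 0.0069394
Compute S / (V * L) = 0.0475 / 0.0069394 = 6.845
Compute sqrt(6.845) = 2.616295
Compute c / (2*pi) = 343 / 6.283185 = 54.590148
f = 54.590148 * 2.616295 = 142.82

142.82 Hz


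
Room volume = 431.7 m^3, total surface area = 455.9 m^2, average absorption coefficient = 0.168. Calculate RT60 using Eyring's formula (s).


Given values:
  V = 431.7 m^3, S = 455.9 m^2, alpha = 0.168
Formula: RT60 = 0.161 * V / (-S * ln(1 - alpha))
Compute ln(1 - 0.168) = ln(0.832) = -0.183923
Denominator: -455.9 * -0.183923 = 83.8505
Numerator: 0.161 * 431.7 = 69.5037
RT60 = 69.5037 / 83.8505 = 0.829

0.829 s


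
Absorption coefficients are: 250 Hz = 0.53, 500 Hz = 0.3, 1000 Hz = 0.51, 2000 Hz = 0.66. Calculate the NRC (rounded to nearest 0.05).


Given values:
  a_250 = 0.53, a_500 = 0.3
  a_1000 = 0.51, a_2000 = 0.66
Formula: NRC = (a250 + a500 + a1000 + a2000) / 4
Sum = 0.53 + 0.3 + 0.51 + 0.66 = 2.0
NRC = 2.0 / 4 = 0.5
Rounded to nearest 0.05: 0.5

0.5


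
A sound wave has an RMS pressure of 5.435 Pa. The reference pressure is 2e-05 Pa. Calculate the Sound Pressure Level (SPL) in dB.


Given values:
  p = 5.435 Pa
  p_ref = 2e-05 Pa
Formula: SPL = 20 * log10(p / p_ref)
Compute ratio: p / p_ref = 5.435 / 2e-05 = 271750
Compute log10: log10(271750) = 5.43417
Multiply: SPL = 20 * 5.43417 = 108.68

108.68 dB


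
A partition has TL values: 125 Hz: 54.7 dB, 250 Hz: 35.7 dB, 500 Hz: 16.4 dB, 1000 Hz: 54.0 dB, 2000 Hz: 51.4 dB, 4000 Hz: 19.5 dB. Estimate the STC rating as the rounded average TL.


Given TL values at each frequency:
  125 Hz: 54.7 dB
  250 Hz: 35.7 dB
  500 Hz: 16.4 dB
  1000 Hz: 54.0 dB
  2000 Hz: 51.4 dB
  4000 Hz: 19.5 dB
Formula: STC ~ round(average of TL values)
Sum = 54.7 + 35.7 + 16.4 + 54.0 + 51.4 + 19.5 = 231.7
Average = 231.7 / 6 = 38.62
Rounded: 39

39


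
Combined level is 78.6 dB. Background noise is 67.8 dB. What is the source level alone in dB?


Given values:
  L_total = 78.6 dB, L_bg = 67.8 dB
Formula: L_source = 10 * log10(10^(L_total/10) - 10^(L_bg/10))
Convert to linear:
  10^(78.6/10) = 72443596.0075
  10^(67.8/10) = 6025595.8607
Difference: 72443596.0075 - 6025595.8607 = 66418000.1468
L_source = 10 * log10(66418000.1468) = 78.22

78.22 dB


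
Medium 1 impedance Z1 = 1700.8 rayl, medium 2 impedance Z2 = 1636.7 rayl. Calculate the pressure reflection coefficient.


Given values:
  Z1 = 1700.8 rayl, Z2 = 1636.7 rayl
Formula: R = (Z2 - Z1) / (Z2 + Z1)
Numerator: Z2 - Z1 = 1636.7 - 1700.8 = -64.1
Denominator: Z2 + Z1 = 1636.7 + 1700.8 = 3337.5
R = -64.1 / 3337.5 = -0.0192

-0.0192


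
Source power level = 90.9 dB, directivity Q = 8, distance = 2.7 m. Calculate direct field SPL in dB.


Given values:
  Lw = 90.9 dB, Q = 8, r = 2.7 m
Formula: SPL = Lw + 10 * log10(Q / (4 * pi * r^2))
Compute 4 * pi * r^2 = 4 * pi * 2.7^2 = 91.6088
Compute Q / denom = 8 / 91.6088 = 0.08732785
Compute 10 * log10(0.08732785) = -10.5885
SPL = 90.9 + (-10.5885) = 80.31

80.31 dB


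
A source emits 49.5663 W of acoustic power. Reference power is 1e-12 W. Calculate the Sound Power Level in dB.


Given values:
  W = 49.5663 W
  W_ref = 1e-12 W
Formula: SWL = 10 * log10(W / W_ref)
Compute ratio: W / W_ref = 49566300000000
Compute log10: log10(49566300000000) = 13.695187
Multiply: SWL = 10 * 13.695187 = 136.95

136.95 dB


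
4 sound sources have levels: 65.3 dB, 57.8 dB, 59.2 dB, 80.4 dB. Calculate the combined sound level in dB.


Formula: L_total = 10 * log10( sum(10^(Li/10)) )
  Source 1: 10^(65.3/10) = 3388441.5614
  Source 2: 10^(57.8/10) = 602559.5861
  Source 3: 10^(59.2/10) = 831763.7711
  Source 4: 10^(80.4/10) = 109647819.6143
Sum of linear values = 114470584.5329
L_total = 10 * log10(114470584.5329) = 80.59

80.59 dB


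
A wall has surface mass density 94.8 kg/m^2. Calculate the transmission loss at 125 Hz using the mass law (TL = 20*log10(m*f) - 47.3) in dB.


Given values:
  m = 94.8 kg/m^2, f = 125 Hz
Formula: TL = 20 * log10(m * f) - 47.3
Compute m * f = 94.8 * 125 = 11850.0
Compute log10(11850.0) = 4.073718
Compute 20 * 4.073718 = 81.4744
TL = 81.4744 - 47.3 = 34.17

34.17 dB


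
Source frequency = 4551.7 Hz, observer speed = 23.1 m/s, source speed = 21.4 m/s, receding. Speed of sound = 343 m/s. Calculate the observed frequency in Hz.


Given values:
  f_s = 4551.7 Hz, v_o = 23.1 m/s, v_s = 21.4 m/s
  Direction: receding
Formula: f_o = f_s * (c - v_o) / (c + v_s)
Numerator: c - v_o = 343 - 23.1 = 319.9
Denominator: c + v_s = 343 + 21.4 = 364.4
f_o = 4551.7 * 319.9 / 364.4 = 3995.85

3995.85 Hz


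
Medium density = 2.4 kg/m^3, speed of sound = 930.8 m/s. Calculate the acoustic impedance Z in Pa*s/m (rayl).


Given values:
  rho = 2.4 kg/m^3
  c = 930.8 m/s
Formula: Z = rho * c
Z = 2.4 * 930.8
Z = 2233.92

2233.92 rayl


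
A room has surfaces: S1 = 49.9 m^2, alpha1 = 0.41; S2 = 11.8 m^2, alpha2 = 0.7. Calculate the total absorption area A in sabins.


Given surfaces:
  Surface 1: 49.9 * 0.41 = 20.459
  Surface 2: 11.8 * 0.7 = 8.26
Formula: A = sum(Si * alpha_i)
A = 20.459 + 8.26
A = 28.72

28.72 sabins


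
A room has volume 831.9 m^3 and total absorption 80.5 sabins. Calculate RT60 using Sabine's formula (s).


Given values:
  V = 831.9 m^3
  A = 80.5 sabins
Formula: RT60 = 0.161 * V / A
Numerator: 0.161 * 831.9 = 133.9359
RT60 = 133.9359 / 80.5 = 1.664

1.664 s


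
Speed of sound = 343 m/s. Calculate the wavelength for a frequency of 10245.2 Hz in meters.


Given values:
  c = 343 m/s, f = 10245.2 Hz
Formula: lambda = c / f
lambda = 343 / 10245.2
lambda = 0.0335

0.0335 m


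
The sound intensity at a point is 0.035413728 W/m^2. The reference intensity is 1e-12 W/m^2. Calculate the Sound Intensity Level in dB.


Given values:
  I = 0.035413728 W/m^2
  I_ref = 1e-12 W/m^2
Formula: SIL = 10 * log10(I / I_ref)
Compute ratio: I / I_ref = 35413728000
Compute log10: log10(35413728000) = 10.549172
Multiply: SIL = 10 * 10.549172 = 105.49

105.49 dB


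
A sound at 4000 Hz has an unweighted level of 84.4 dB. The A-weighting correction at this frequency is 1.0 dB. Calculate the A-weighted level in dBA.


Given values:
  SPL = 84.4 dB
  A-weighting at 4000 Hz = 1.0 dB
Formula: L_A = SPL + A_weight
L_A = 84.4 + (1.0)
L_A = 85.4

85.4 dBA


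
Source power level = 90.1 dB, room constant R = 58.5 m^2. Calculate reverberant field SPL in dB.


Given values:
  Lw = 90.1 dB, R = 58.5 m^2
Formula: SPL = Lw + 10 * log10(4 / R)
Compute 4 / R = 4 / 58.5 = 0.068376
Compute 10 * log10(0.068376) = -11.651
SPL = 90.1 + (-11.651) = 78.45

78.45 dB


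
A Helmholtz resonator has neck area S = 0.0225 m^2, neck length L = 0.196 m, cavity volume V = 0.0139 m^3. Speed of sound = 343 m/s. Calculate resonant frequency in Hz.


Given values:
  S = 0.0225 m^2, L = 0.196 m, V = 0.0139 m^3, c = 343 m/s
Formula: f = (c / (2*pi)) * sqrt(S / (V * L))
Compute V * L = 0.0139 * 0.196 = 0.0027244
Compute S / (V * L) = 0.0225 / 0.0027244 = 8.2587
Compute sqrt(8.2587) = 2.873795
Compute c / (2*pi) = 343 / 6.283185 = 54.590148
f = 54.590148 * 2.873795 = 156.88

156.88 Hz


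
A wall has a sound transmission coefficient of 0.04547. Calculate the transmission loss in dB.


Given values:
  tau = 0.04547
Formula: TL = 10 * log10(1 / tau)
Compute 1 / tau = 1 / 0.04547 = 21.9925
Compute log10(21.9925) = 1.342275
TL = 10 * 1.342275 = 13.42

13.42 dB


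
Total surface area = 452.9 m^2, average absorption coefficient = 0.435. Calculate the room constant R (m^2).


Given values:
  S = 452.9 m^2, alpha = 0.435
Formula: R = S * alpha / (1 - alpha)
Numerator: 452.9 * 0.435 = 197.0115
Denominator: 1 - 0.435 = 0.565
R = 197.0115 / 0.565 = 348.69

348.69 m^2


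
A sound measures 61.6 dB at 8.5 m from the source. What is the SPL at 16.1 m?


Given values:
  SPL1 = 61.6 dB, r1 = 8.5 m, r2 = 16.1 m
Formula: SPL2 = SPL1 - 20 * log10(r2 / r1)
Compute ratio: r2 / r1 = 16.1 / 8.5 = 1.8941
Compute log10: log10(1.8941) = 0.277403
Compute drop: 20 * 0.277403 = 5.5481
SPL2 = 61.6 - 5.5481 = 56.05

56.05 dB


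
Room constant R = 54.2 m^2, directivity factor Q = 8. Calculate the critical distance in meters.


Given values:
  R = 54.2 m^2, Q = 8
Formula: d_c = 0.141 * sqrt(Q * R)
Compute Q * R = 8 * 54.2 = 433.6
Compute sqrt(433.6) = 20.8231
d_c = 0.141 * 20.8231 = 2.936

2.936 m


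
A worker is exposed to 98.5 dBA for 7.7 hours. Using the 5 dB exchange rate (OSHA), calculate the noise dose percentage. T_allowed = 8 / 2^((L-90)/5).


Given values:
  L = 98.5 dBA, T = 7.7 hours
Formula: T_allowed = 8 / 2^((L - 90) / 5)
Compute exponent: (98.5 - 90) / 5 = 1.7
Compute 2^(1.7) = 3.24901
T_allowed = 8 / 3.24901 = 2.462289 hours
Dose = (T / T_allowed) * 100
Dose = (7.7 / 2.462289) * 100 = 312.72

312.72 %


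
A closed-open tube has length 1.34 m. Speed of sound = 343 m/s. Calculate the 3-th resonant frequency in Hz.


Given values:
  Tube type: closed-open, L = 1.34 m, c = 343 m/s, n = 3
Formula: f_n = (2n - 1) * c / (4 * L)
Compute 2n - 1 = 2*3 - 1 = 5
Compute 4 * L = 4 * 1.34 = 5.36
f = 5 * 343 / 5.36
f = 319.96

319.96 Hz


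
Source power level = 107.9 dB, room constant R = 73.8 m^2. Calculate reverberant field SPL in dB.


Given values:
  Lw = 107.9 dB, R = 73.8 m^2
Formula: SPL = Lw + 10 * log10(4 / R)
Compute 4 / R = 4 / 73.8 = 0.054201
Compute 10 * log10(0.054201) = -12.6599
SPL = 107.9 + (-12.6599) = 95.24

95.24 dB


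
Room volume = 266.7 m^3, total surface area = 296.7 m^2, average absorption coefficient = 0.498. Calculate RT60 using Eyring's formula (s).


Given values:
  V = 266.7 m^3, S = 296.7 m^2, alpha = 0.498
Formula: RT60 = 0.161 * V / (-S * ln(1 - alpha))
Compute ln(1 - 0.498) = ln(0.502) = -0.689155
Denominator: -296.7 * -0.689155 = 204.4723
Numerator: 0.161 * 266.7 = 42.9387
RT60 = 42.9387 / 204.4723 = 0.21

0.21 s


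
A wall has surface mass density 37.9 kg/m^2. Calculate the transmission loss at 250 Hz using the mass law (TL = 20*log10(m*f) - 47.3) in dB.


Given values:
  m = 37.9 kg/m^2, f = 250 Hz
Formula: TL = 20 * log10(m * f) - 47.3
Compute m * f = 37.9 * 250 = 9475.0
Compute log10(9475.0) = 3.976579
Compute 20 * 3.976579 = 79.5316
TL = 79.5316 - 47.3 = 32.23

32.23 dB


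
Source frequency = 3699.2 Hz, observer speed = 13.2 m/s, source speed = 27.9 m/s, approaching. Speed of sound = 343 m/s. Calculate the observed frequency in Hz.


Given values:
  f_s = 3699.2 Hz, v_o = 13.2 m/s, v_s = 27.9 m/s
  Direction: approaching
Formula: f_o = f_s * (c + v_o) / (c - v_s)
Numerator: c + v_o = 343 + 13.2 = 356.2
Denominator: c - v_s = 343 - 27.9 = 315.1
f_o = 3699.2 * 356.2 / 315.1 = 4181.7

4181.7 Hz


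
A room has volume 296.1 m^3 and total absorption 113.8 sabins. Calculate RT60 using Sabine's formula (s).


Given values:
  V = 296.1 m^3
  A = 113.8 sabins
Formula: RT60 = 0.161 * V / A
Numerator: 0.161 * 296.1 = 47.6721
RT60 = 47.6721 / 113.8 = 0.419

0.419 s


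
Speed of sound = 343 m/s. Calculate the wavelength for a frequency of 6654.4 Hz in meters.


Given values:
  c = 343 m/s, f = 6654.4 Hz
Formula: lambda = c / f
lambda = 343 / 6654.4
lambda = 0.0515

0.0515 m


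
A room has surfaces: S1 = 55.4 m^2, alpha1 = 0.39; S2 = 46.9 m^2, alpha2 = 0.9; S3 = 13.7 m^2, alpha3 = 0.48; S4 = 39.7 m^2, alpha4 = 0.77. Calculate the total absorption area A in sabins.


Given surfaces:
  Surface 1: 55.4 * 0.39 = 21.606
  Surface 2: 46.9 * 0.9 = 42.21
  Surface 3: 13.7 * 0.48 = 6.576
  Surface 4: 39.7 * 0.77 = 30.569
Formula: A = sum(Si * alpha_i)
A = 21.606 + 42.21 + 6.576 + 30.569
A = 100.96

100.96 sabins


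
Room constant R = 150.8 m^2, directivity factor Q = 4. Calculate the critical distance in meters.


Given values:
  R = 150.8 m^2, Q = 4
Formula: d_c = 0.141 * sqrt(Q * R)
Compute Q * R = 4 * 150.8 = 603.2
Compute sqrt(603.2) = 24.5601
d_c = 0.141 * 24.5601 = 3.463

3.463 m


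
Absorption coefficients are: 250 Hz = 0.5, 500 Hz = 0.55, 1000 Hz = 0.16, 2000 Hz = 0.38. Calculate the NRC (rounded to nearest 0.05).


Given values:
  a_250 = 0.5, a_500 = 0.55
  a_1000 = 0.16, a_2000 = 0.38
Formula: NRC = (a250 + a500 + a1000 + a2000) / 4
Sum = 0.5 + 0.55 + 0.16 + 0.38 = 1.59
NRC = 1.59 / 4 = 0.3975
Rounded to nearest 0.05: 0.4

0.4


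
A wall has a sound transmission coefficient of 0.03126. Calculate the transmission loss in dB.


Given values:
  tau = 0.03126
Formula: TL = 10 * log10(1 / tau)
Compute 1 / tau = 1 / 0.03126 = 31.9898
Compute log10(31.9898) = 1.505012
TL = 10 * 1.505012 = 15.05

15.05 dB


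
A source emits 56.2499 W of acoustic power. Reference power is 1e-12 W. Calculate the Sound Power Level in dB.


Given values:
  W = 56.2499 W
  W_ref = 1e-12 W
Formula: SWL = 10 * log10(W / W_ref)
Compute ratio: W / W_ref = 56249900000000
Compute log10: log10(56249900000000) = 13.750122
Multiply: SWL = 10 * 13.750122 = 137.5

137.5 dB


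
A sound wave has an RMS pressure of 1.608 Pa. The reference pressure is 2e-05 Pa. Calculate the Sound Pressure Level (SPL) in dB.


Given values:
  p = 1.608 Pa
  p_ref = 2e-05 Pa
Formula: SPL = 20 * log10(p / p_ref)
Compute ratio: p / p_ref = 1.608 / 2e-05 = 80400
Compute log10: log10(80400) = 4.905256
Multiply: SPL = 20 * 4.905256 = 98.11

98.11 dB


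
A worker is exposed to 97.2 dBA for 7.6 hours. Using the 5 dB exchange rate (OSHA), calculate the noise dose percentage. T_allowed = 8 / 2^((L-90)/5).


Given values:
  L = 97.2 dBA, T = 7.6 hours
Formula: T_allowed = 8 / 2^((L - 90) / 5)
Compute exponent: (97.2 - 90) / 5 = 1.44
Compute 2^(1.44) = 2.713209
T_allowed = 8 / 2.713209 = 2.948538 hours
Dose = (T / T_allowed) * 100
Dose = (7.6 / 2.948538) * 100 = 257.75

257.75 %


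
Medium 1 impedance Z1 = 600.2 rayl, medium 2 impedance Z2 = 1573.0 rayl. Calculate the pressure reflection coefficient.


Given values:
  Z1 = 600.2 rayl, Z2 = 1573.0 rayl
Formula: R = (Z2 - Z1) / (Z2 + Z1)
Numerator: Z2 - Z1 = 1573.0 - 600.2 = 972.8
Denominator: Z2 + Z1 = 1573.0 + 600.2 = 2173.2
R = 972.8 / 2173.2 = 0.4476

0.4476


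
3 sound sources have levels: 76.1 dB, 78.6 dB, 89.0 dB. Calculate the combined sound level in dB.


Formula: L_total = 10 * log10( sum(10^(Li/10)) )
  Source 1: 10^(76.1/10) = 40738027.7804
  Source 2: 10^(78.6/10) = 72443596.0075
  Source 3: 10^(89.0/10) = 794328234.7243
Sum of linear values = 907509858.5122
L_total = 10 * log10(907509858.5122) = 89.58

89.58 dB


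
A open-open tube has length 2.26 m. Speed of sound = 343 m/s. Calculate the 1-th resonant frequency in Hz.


Given values:
  Tube type: open-open, L = 2.26 m, c = 343 m/s, n = 1
Formula: f_n = n * c / (2 * L)
Compute 2 * L = 2 * 2.26 = 4.52
f = 1 * 343 / 4.52
f = 75.88

75.88 Hz


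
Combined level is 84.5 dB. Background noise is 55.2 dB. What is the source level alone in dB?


Given values:
  L_total = 84.5 dB, L_bg = 55.2 dB
Formula: L_source = 10 * log10(10^(L_total/10) - 10^(L_bg/10))
Convert to linear:
  10^(84.5/10) = 281838293.1264
  10^(55.2/10) = 331131.1215
Difference: 281838293.1264 - 331131.1215 = 281507162.0049
L_source = 10 * log10(281507162.0049) = 84.49

84.49 dB


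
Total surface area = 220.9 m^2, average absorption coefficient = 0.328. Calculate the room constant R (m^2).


Given values:
  S = 220.9 m^2, alpha = 0.328
Formula: R = S * alpha / (1 - alpha)
Numerator: 220.9 * 0.328 = 72.4552
Denominator: 1 - 0.328 = 0.672
R = 72.4552 / 0.672 = 107.82

107.82 m^2


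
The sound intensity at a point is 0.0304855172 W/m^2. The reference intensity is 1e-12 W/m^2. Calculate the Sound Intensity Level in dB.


Given values:
  I = 0.0304855172 W/m^2
  I_ref = 1e-12 W/m^2
Formula: SIL = 10 * log10(I / I_ref)
Compute ratio: I / I_ref = 30485517200
Compute log10: log10(30485517200) = 10.484094
Multiply: SIL = 10 * 10.484094 = 104.84

104.84 dB


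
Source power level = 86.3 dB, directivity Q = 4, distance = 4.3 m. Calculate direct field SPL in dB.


Given values:
  Lw = 86.3 dB, Q = 4, r = 4.3 m
Formula: SPL = Lw + 10 * log10(Q / (4 * pi * r^2))
Compute 4 * pi * r^2 = 4 * pi * 4.3^2 = 232.3522
Compute Q / denom = 4 / 232.3522 = 0.01721524
Compute 10 * log10(0.01721524) = -17.6409
SPL = 86.3 + (-17.6409) = 68.66

68.66 dB


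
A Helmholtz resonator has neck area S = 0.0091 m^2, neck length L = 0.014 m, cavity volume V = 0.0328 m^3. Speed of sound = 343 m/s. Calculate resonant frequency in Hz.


Given values:
  S = 0.0091 m^2, L = 0.014 m, V = 0.0328 m^3, c = 343 m/s
Formula: f = (c / (2*pi)) * sqrt(S / (V * L))
Compute V * L = 0.0328 * 0.014 = 0.0004592
Compute S / (V * L) = 0.0091 / 0.0004592 = 19.8171
Compute sqrt(19.8171) = 4.45164
Compute c / (2*pi) = 343 / 6.283185 = 54.590148
f = 54.590148 * 4.45164 = 243.02

243.02 Hz


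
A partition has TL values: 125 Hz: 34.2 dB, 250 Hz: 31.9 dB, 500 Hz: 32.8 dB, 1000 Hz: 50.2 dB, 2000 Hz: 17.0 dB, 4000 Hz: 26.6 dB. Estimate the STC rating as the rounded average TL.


Given TL values at each frequency:
  125 Hz: 34.2 dB
  250 Hz: 31.9 dB
  500 Hz: 32.8 dB
  1000 Hz: 50.2 dB
  2000 Hz: 17.0 dB
  4000 Hz: 26.6 dB
Formula: STC ~ round(average of TL values)
Sum = 34.2 + 31.9 + 32.8 + 50.2 + 17.0 + 26.6 = 192.7
Average = 192.7 / 6 = 32.12
Rounded: 32

32


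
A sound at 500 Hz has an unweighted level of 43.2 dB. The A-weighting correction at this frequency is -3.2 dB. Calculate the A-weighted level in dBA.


Given values:
  SPL = 43.2 dB
  A-weighting at 500 Hz = -3.2 dB
Formula: L_A = SPL + A_weight
L_A = 43.2 + (-3.2)
L_A = 40.0

40.0 dBA


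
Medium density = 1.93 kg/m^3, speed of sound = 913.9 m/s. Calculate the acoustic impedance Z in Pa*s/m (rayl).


Given values:
  rho = 1.93 kg/m^3
  c = 913.9 m/s
Formula: Z = rho * c
Z = 1.93 * 913.9
Z = 1763.83

1763.83 rayl


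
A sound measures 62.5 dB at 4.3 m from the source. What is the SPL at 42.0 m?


Given values:
  SPL1 = 62.5 dB, r1 = 4.3 m, r2 = 42.0 m
Formula: SPL2 = SPL1 - 20 * log10(r2 / r1)
Compute ratio: r2 / r1 = 42.0 / 4.3 = 9.7674
Compute log10: log10(9.7674) = 0.989779
Compute drop: 20 * 0.989779 = 19.7956
SPL2 = 62.5 - 19.7956 = 42.7

42.7 dB


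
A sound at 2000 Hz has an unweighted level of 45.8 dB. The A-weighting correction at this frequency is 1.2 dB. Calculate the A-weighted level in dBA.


Given values:
  SPL = 45.8 dB
  A-weighting at 2000 Hz = 1.2 dB
Formula: L_A = SPL + A_weight
L_A = 45.8 + (1.2)
L_A = 47.0

47.0 dBA


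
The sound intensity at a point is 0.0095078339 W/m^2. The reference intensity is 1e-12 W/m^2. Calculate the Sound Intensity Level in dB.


Given values:
  I = 0.0095078339 W/m^2
  I_ref = 1e-12 W/m^2
Formula: SIL = 10 * log10(I / I_ref)
Compute ratio: I / I_ref = 9507833900
Compute log10: log10(9507833900) = 9.978082
Multiply: SIL = 10 * 9.978082 = 99.78

99.78 dB


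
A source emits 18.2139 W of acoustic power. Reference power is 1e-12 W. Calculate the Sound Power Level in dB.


Given values:
  W = 18.2139 W
  W_ref = 1e-12 W
Formula: SWL = 10 * log10(W / W_ref)
Compute ratio: W / W_ref = 18213900000000
Compute log10: log10(18213900000000) = 13.260403
Multiply: SWL = 10 * 13.260403 = 132.6

132.6 dB


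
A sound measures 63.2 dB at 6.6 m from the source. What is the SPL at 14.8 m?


Given values:
  SPL1 = 63.2 dB, r1 = 6.6 m, r2 = 14.8 m
Formula: SPL2 = SPL1 - 20 * log10(r2 / r1)
Compute ratio: r2 / r1 = 14.8 / 6.6 = 2.2424
Compute log10: log10(2.2424) = 0.350713
Compute drop: 20 * 0.350713 = 7.0143
SPL2 = 63.2 - 7.0143 = 56.19

56.19 dB


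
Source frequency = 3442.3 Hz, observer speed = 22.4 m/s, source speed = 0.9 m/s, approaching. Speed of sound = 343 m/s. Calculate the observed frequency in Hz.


Given values:
  f_s = 3442.3 Hz, v_o = 22.4 m/s, v_s = 0.9 m/s
  Direction: approaching
Formula: f_o = f_s * (c + v_o) / (c - v_s)
Numerator: c + v_o = 343 + 22.4 = 365.4
Denominator: c - v_s = 343 - 0.9 = 342.1
f_o = 3442.3 * 365.4 / 342.1 = 3676.75

3676.75 Hz


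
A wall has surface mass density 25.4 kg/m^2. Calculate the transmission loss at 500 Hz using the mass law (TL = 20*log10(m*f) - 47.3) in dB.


Given values:
  m = 25.4 kg/m^2, f = 500 Hz
Formula: TL = 20 * log10(m * f) - 47.3
Compute m * f = 25.4 * 500 = 12700.0
Compute log10(12700.0) = 4.103804
Compute 20 * 4.103804 = 82.0761
TL = 82.0761 - 47.3 = 34.78

34.78 dB


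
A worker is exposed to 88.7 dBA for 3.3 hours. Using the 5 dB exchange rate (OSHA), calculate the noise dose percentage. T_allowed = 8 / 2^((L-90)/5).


Given values:
  L = 88.7 dBA, T = 3.3 hours
Formula: T_allowed = 8 / 2^((L - 90) / 5)
Compute exponent: (88.7 - 90) / 5 = -0.26
Compute 2^(-0.26) = 0.835088
T_allowed = 8 / 0.835088 = 9.579829 hours
Dose = (T / T_allowed) * 100
Dose = (3.3 / 9.579829) * 100 = 34.45

34.45 %


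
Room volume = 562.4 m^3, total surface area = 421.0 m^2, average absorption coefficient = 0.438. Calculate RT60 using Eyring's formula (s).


Given values:
  V = 562.4 m^3, S = 421.0 m^2, alpha = 0.438
Formula: RT60 = 0.161 * V / (-S * ln(1 - alpha))
Compute ln(1 - 0.438) = ln(0.562) = -0.576253
Denominator: -421.0 * -0.576253 = 242.6025
Numerator: 0.161 * 562.4 = 90.5464
RT60 = 90.5464 / 242.6025 = 0.373

0.373 s


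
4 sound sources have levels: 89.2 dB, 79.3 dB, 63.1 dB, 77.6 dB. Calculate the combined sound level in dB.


Formula: L_total = 10 * log10( sum(10^(Li/10)) )
  Source 1: 10^(89.2/10) = 831763771.1027
  Source 2: 10^(79.3/10) = 85113803.8202
  Source 3: 10^(63.1/10) = 2041737.9447
  Source 4: 10^(77.6/10) = 57543993.7337
Sum of linear values = 976463306.6013
L_total = 10 * log10(976463306.6013) = 89.9

89.9 dB


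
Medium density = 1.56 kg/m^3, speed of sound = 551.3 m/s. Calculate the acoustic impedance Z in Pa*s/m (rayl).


Given values:
  rho = 1.56 kg/m^3
  c = 551.3 m/s
Formula: Z = rho * c
Z = 1.56 * 551.3
Z = 860.03

860.03 rayl


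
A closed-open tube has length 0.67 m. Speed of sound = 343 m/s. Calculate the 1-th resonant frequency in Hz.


Given values:
  Tube type: closed-open, L = 0.67 m, c = 343 m/s, n = 1
Formula: f_n = (2n - 1) * c / (4 * L)
Compute 2n - 1 = 2*1 - 1 = 1
Compute 4 * L = 4 * 0.67 = 2.68
f = 1 * 343 / 2.68
f = 127.99

127.99 Hz


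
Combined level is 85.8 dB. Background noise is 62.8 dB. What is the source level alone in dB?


Given values:
  L_total = 85.8 dB, L_bg = 62.8 dB
Formula: L_source = 10 * log10(10^(L_total/10) - 10^(L_bg/10))
Convert to linear:
  10^(85.8/10) = 380189396.3206
  10^(62.8/10) = 1905460.718
Difference: 380189396.3206 - 1905460.718 = 378283935.6026
L_source = 10 * log10(378283935.6026) = 85.78

85.78 dB
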